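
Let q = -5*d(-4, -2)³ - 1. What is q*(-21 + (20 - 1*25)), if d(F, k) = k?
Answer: -1014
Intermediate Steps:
q = 39 (q = -5*(-2)³ - 1 = -5*(-8) - 1 = 40 - 1 = 39)
q*(-21 + (20 - 1*25)) = 39*(-21 + (20 - 1*25)) = 39*(-21 + (20 - 25)) = 39*(-21 - 5) = 39*(-26) = -1014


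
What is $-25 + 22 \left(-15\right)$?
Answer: $-355$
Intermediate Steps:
$-25 + 22 \left(-15\right) = -25 - 330 = -355$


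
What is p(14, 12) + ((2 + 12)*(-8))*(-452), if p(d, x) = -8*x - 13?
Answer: 50515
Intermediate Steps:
p(d, x) = -13 - 8*x
p(14, 12) + ((2 + 12)*(-8))*(-452) = (-13 - 8*12) + ((2 + 12)*(-8))*(-452) = (-13 - 96) + (14*(-8))*(-452) = -109 - 112*(-452) = -109 + 50624 = 50515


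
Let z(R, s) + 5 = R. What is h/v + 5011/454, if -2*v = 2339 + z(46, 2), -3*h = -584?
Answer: 8812067/810390 ≈ 10.874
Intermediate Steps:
h = 584/3 (h = -⅓*(-584) = 584/3 ≈ 194.67)
z(R, s) = -5 + R
v = -1190 (v = -(2339 + (-5 + 46))/2 = -(2339 + 41)/2 = -½*2380 = -1190)
h/v + 5011/454 = (584/3)/(-1190) + 5011/454 = (584/3)*(-1/1190) + 5011*(1/454) = -292/1785 + 5011/454 = 8812067/810390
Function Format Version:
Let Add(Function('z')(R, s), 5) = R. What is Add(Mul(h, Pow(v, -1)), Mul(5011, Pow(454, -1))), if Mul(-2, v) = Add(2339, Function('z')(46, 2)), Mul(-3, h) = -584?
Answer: Rational(8812067, 810390) ≈ 10.874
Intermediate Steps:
h = Rational(584, 3) (h = Mul(Rational(-1, 3), -584) = Rational(584, 3) ≈ 194.67)
Function('z')(R, s) = Add(-5, R)
v = -1190 (v = Mul(Rational(-1, 2), Add(2339, Add(-5, 46))) = Mul(Rational(-1, 2), Add(2339, 41)) = Mul(Rational(-1, 2), 2380) = -1190)
Add(Mul(h, Pow(v, -1)), Mul(5011, Pow(454, -1))) = Add(Mul(Rational(584, 3), Pow(-1190, -1)), Mul(5011, Pow(454, -1))) = Add(Mul(Rational(584, 3), Rational(-1, 1190)), Mul(5011, Rational(1, 454))) = Add(Rational(-292, 1785), Rational(5011, 454)) = Rational(8812067, 810390)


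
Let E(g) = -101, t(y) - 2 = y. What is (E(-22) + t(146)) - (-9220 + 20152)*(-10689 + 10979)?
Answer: -3170233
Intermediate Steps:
t(y) = 2 + y
(E(-22) + t(146)) - (-9220 + 20152)*(-10689 + 10979) = (-101 + (2 + 146)) - (-9220 + 20152)*(-10689 + 10979) = (-101 + 148) - 10932*290 = 47 - 1*3170280 = 47 - 3170280 = -3170233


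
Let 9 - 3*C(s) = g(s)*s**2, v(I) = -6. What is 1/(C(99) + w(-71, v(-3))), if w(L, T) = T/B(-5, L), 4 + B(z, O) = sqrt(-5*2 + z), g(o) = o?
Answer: -557017/180155577072 - I*sqrt(15)/540466731216 ≈ -3.0919e-6 - 7.166e-12*I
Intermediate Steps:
B(z, O) = -4 + sqrt(-10 + z) (B(z, O) = -4 + sqrt(-5*2 + z) = -4 + sqrt(-10 + z))
C(s) = 3 - s**3/3 (C(s) = 3 - s*s**2/3 = 3 - s**3/3)
w(L, T) = T/(-4 + I*sqrt(15)) (w(L, T) = T/(-4 + sqrt(-10 - 5)) = T/(-4 + sqrt(-15)) = T/(-4 + I*sqrt(15)))
1/(C(99) + w(-71, v(-3))) = 1/((3 - 1/3*99**3) + (-4/31*(-6) - 1/31*I*(-6)*sqrt(15))) = 1/((3 - 1/3*970299) + (24/31 + 6*I*sqrt(15)/31)) = 1/((3 - 323433) + (24/31 + 6*I*sqrt(15)/31)) = 1/(-323430 + (24/31 + 6*I*sqrt(15)/31)) = 1/(-10026306/31 + 6*I*sqrt(15)/31)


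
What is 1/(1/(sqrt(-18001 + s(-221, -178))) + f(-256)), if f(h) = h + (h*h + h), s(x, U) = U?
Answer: 1182071296/76863003951105 + 7*I*sqrt(371)/76863003951105 ≈ 1.5379e-5 + 1.7542e-12*I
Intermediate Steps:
f(h) = h**2 + 2*h (f(h) = h + (h**2 + h) = h + (h + h**2) = h**2 + 2*h)
1/(1/(sqrt(-18001 + s(-221, -178))) + f(-256)) = 1/(1/(sqrt(-18001 - 178)) - 256*(2 - 256)) = 1/(1/(sqrt(-18179)) - 256*(-254)) = 1/(1/(7*I*sqrt(371)) + 65024) = 1/(-I*sqrt(371)/2597 + 65024) = 1/(65024 - I*sqrt(371)/2597)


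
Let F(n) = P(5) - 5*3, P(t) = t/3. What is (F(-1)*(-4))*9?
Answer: 480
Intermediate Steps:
P(t) = t/3 (P(t) = t*(⅓) = t/3)
F(n) = -40/3 (F(n) = (⅓)*5 - 5*3 = 5/3 - 15 = -40/3)
(F(-1)*(-4))*9 = -40/3*(-4)*9 = (160/3)*9 = 480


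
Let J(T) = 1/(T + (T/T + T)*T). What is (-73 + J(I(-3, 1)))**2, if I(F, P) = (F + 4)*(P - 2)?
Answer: 5476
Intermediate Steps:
I(F, P) = (-2 + P)*(4 + F) (I(F, P) = (4 + F)*(-2 + P) = (-2 + P)*(4 + F))
J(T) = 1/(T + T*(1 + T)) (J(T) = 1/(T + (1 + T)*T) = 1/(T + T*(1 + T)))
(-73 + J(I(-3, 1)))**2 = (-73 + 1/((-8 - 2*(-3) + 4*1 - 3*1)*(2 + (-8 - 2*(-3) + 4*1 - 3*1))))**2 = (-73 + 1/((-8 + 6 + 4 - 3)*(2 + (-8 + 6 + 4 - 3))))**2 = (-73 + 1/((-1)*(2 - 1)))**2 = (-73 - 1/1)**2 = (-73 - 1*1)**2 = (-73 - 1)**2 = (-74)**2 = 5476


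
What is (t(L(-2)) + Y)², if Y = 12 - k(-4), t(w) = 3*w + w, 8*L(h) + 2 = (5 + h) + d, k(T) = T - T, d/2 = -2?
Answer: 441/4 ≈ 110.25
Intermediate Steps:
d = -4 (d = 2*(-2) = -4)
k(T) = 0
L(h) = -⅛ + h/8 (L(h) = -¼ + ((5 + h) - 4)/8 = -¼ + (1 + h)/8 = -¼ + (⅛ + h/8) = -⅛ + h/8)
t(w) = 4*w
Y = 12 (Y = 12 - 1*0 = 12 + 0 = 12)
(t(L(-2)) + Y)² = (4*(-⅛ + (⅛)*(-2)) + 12)² = (4*(-⅛ - ¼) + 12)² = (4*(-3/8) + 12)² = (-3/2 + 12)² = (21/2)² = 441/4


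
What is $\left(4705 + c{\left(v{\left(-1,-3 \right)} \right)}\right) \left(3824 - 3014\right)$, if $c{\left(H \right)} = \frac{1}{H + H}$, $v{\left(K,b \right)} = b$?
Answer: $3810915$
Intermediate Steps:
$c{\left(H \right)} = \frac{1}{2 H}$
$\left(4705 + c{\left(v{\left(-1,-3 \right)} \right)}\right) \left(3824 - 3014\right) = \left(4705 + \frac{1}{2 \left(-3\right)}\right) \left(3824 - 3014\right) = \left(4705 + \frac{1}{2} \left(- \frac{1}{3}\right)\right) 810 = \left(4705 - \frac{1}{6}\right) 810 = \frac{28229}{6} \cdot 810 = 3810915$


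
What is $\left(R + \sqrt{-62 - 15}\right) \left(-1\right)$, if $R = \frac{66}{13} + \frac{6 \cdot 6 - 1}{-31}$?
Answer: $- \frac{1591}{403} - i \sqrt{77} \approx -3.9479 - 8.775 i$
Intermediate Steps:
$R = \frac{1591}{403}$ ($R = 66 \cdot \frac{1}{13} + \left(36 - 1\right) \left(- \frac{1}{31}\right) = \frac{66}{13} + 35 \left(- \frac{1}{31}\right) = \frac{66}{13} - \frac{35}{31} = \frac{1591}{403} \approx 3.9479$)
$\left(R + \sqrt{-62 - 15}\right) \left(-1\right) = \left(\frac{1591}{403} + \sqrt{-62 - 15}\right) \left(-1\right) = \left(\frac{1591}{403} + \sqrt{-77}\right) \left(-1\right) = \left(\frac{1591}{403} + i \sqrt{77}\right) \left(-1\right) = - \frac{1591}{403} - i \sqrt{77}$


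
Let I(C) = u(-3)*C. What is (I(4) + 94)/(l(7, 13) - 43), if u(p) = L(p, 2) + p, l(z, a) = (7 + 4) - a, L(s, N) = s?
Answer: -14/9 ≈ -1.5556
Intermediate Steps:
l(z, a) = 11 - a
u(p) = 2*p (u(p) = p + p = 2*p)
I(C) = -6*C (I(C) = (2*(-3))*C = -6*C)
(I(4) + 94)/(l(7, 13) - 43) = (-6*4 + 94)/((11 - 1*13) - 43) = (-24 + 94)/((11 - 13) - 43) = 70/(-2 - 43) = 70/(-45) = 70*(-1/45) = -14/9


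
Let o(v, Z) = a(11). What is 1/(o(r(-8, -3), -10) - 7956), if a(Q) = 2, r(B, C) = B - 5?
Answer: -1/7954 ≈ -0.00012572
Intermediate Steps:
r(B, C) = -5 + B
o(v, Z) = 2
1/(o(r(-8, -3), -10) - 7956) = 1/(2 - 7956) = 1/(-7954) = -1/7954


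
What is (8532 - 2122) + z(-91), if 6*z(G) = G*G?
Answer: 46741/6 ≈ 7790.2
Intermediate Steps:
z(G) = G²/6 (z(G) = (G*G)/6 = G²/6)
(8532 - 2122) + z(-91) = (8532 - 2122) + (⅙)*(-91)² = 6410 + (⅙)*8281 = 6410 + 8281/6 = 46741/6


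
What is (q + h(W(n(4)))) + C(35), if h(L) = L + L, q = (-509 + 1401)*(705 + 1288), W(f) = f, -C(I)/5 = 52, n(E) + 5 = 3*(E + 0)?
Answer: 1777510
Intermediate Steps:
n(E) = -5 + 3*E (n(E) = -5 + 3*(E + 0) = -5 + 3*E)
C(I) = -260 (C(I) = -5*52 = -260)
q = 1777756 (q = 892*1993 = 1777756)
h(L) = 2*L
(q + h(W(n(4)))) + C(35) = (1777756 + 2*(-5 + 3*4)) - 260 = (1777756 + 2*(-5 + 12)) - 260 = (1777756 + 2*7) - 260 = (1777756 + 14) - 260 = 1777770 - 260 = 1777510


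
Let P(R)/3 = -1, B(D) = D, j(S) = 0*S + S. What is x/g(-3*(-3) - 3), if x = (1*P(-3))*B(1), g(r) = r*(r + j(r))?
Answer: -1/24 ≈ -0.041667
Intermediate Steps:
j(S) = S (j(S) = 0 + S = S)
P(R) = -3 (P(R) = 3*(-1) = -3)
g(r) = 2*r² (g(r) = r*(r + r) = r*(2*r) = 2*r²)
x = -3 (x = (1*(-3))*1 = -3*1 = -3)
x/g(-3*(-3) - 3) = -3*1/(2*(-3*(-3) - 3)²) = -3*1/(2*(9 - 3)²) = -3/(2*6²) = -3/(2*36) = -3/72 = -3*1/72 = -1/24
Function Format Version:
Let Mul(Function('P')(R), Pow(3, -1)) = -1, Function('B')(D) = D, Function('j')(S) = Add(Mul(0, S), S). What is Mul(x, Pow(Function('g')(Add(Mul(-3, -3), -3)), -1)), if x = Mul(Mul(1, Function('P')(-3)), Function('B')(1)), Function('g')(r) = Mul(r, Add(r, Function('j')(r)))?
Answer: Rational(-1, 24) ≈ -0.041667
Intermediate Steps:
Function('j')(S) = S (Function('j')(S) = Add(0, S) = S)
Function('P')(R) = -3 (Function('P')(R) = Mul(3, -1) = -3)
Function('g')(r) = Mul(2, Pow(r, 2)) (Function('g')(r) = Mul(r, Add(r, r)) = Mul(r, Mul(2, r)) = Mul(2, Pow(r, 2)))
x = -3 (x = Mul(Mul(1, -3), 1) = Mul(-3, 1) = -3)
Mul(x, Pow(Function('g')(Add(Mul(-3, -3), -3)), -1)) = Mul(-3, Pow(Mul(2, Pow(Add(Mul(-3, -3), -3), 2)), -1)) = Mul(-3, Pow(Mul(2, Pow(Add(9, -3), 2)), -1)) = Mul(-3, Pow(Mul(2, Pow(6, 2)), -1)) = Mul(-3, Pow(Mul(2, 36), -1)) = Mul(-3, Pow(72, -1)) = Mul(-3, Rational(1, 72)) = Rational(-1, 24)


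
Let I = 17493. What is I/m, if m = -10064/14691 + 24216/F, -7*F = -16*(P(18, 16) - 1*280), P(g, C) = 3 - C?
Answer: -150595942518/317185103 ≈ -474.79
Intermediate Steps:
F = -4688/7 (F = -(-16)*((3 - 1*16) - 1*280)/7 = -(-16)*((3 - 16) - 280)/7 = -(-16)*(-13 - 280)/7 = -(-16)*(-293)/7 = -⅐*4688 = -4688/7 ≈ -669.71)
m = -317185103/8608926 (m = -10064/14691 + 24216/(-4688/7) = -10064*1/14691 + 24216*(-7/4688) = -10064/14691 - 21189/586 = -317185103/8608926 ≈ -36.844)
I/m = 17493/(-317185103/8608926) = 17493*(-8608926/317185103) = -150595942518/317185103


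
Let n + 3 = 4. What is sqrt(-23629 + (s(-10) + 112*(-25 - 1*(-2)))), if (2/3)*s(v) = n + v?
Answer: I*sqrt(104874)/2 ≈ 161.92*I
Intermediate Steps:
n = 1 (n = -3 + 4 = 1)
s(v) = 3/2 + 3*v/2 (s(v) = 3*(1 + v)/2 = 3/2 + 3*v/2)
sqrt(-23629 + (s(-10) + 112*(-25 - 1*(-2)))) = sqrt(-23629 + ((3/2 + (3/2)*(-10)) + 112*(-25 - 1*(-2)))) = sqrt(-23629 + ((3/2 - 15) + 112*(-25 + 2))) = sqrt(-23629 + (-27/2 + 112*(-23))) = sqrt(-23629 + (-27/2 - 2576)) = sqrt(-23629 - 5179/2) = sqrt(-52437/2) = I*sqrt(104874)/2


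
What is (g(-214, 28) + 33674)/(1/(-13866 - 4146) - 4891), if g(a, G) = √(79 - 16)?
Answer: -606536088/88096693 - 54036*√7/88096693 ≈ -6.8865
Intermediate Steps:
g(a, G) = 3*√7 (g(a, G) = √63 = 3*√7)
(g(-214, 28) + 33674)/(1/(-13866 - 4146) - 4891) = (3*√7 + 33674)/(1/(-13866 - 4146) - 4891) = (33674 + 3*√7)/(1/(-18012) - 4891) = (33674 + 3*√7)/(-1/18012 - 4891) = (33674 + 3*√7)/(-88096693/18012) = (33674 + 3*√7)*(-18012/88096693) = -606536088/88096693 - 54036*√7/88096693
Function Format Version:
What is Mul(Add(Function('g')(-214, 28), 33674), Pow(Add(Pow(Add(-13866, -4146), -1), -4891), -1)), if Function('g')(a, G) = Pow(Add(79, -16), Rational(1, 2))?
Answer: Add(Rational(-606536088, 88096693), Mul(Rational(-54036, 88096693), Pow(7, Rational(1, 2)))) ≈ -6.8865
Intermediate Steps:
Function('g')(a, G) = Mul(3, Pow(7, Rational(1, 2))) (Function('g')(a, G) = Pow(63, Rational(1, 2)) = Mul(3, Pow(7, Rational(1, 2))))
Mul(Add(Function('g')(-214, 28), 33674), Pow(Add(Pow(Add(-13866, -4146), -1), -4891), -1)) = Mul(Add(Mul(3, Pow(7, Rational(1, 2))), 33674), Pow(Add(Pow(Add(-13866, -4146), -1), -4891), -1)) = Mul(Add(33674, Mul(3, Pow(7, Rational(1, 2)))), Pow(Add(Pow(-18012, -1), -4891), -1)) = Mul(Add(33674, Mul(3, Pow(7, Rational(1, 2)))), Pow(Add(Rational(-1, 18012), -4891), -1)) = Mul(Add(33674, Mul(3, Pow(7, Rational(1, 2)))), Pow(Rational(-88096693, 18012), -1)) = Mul(Add(33674, Mul(3, Pow(7, Rational(1, 2)))), Rational(-18012, 88096693)) = Add(Rational(-606536088, 88096693), Mul(Rational(-54036, 88096693), Pow(7, Rational(1, 2))))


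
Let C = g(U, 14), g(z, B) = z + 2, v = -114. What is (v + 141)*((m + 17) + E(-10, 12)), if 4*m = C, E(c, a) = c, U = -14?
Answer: 108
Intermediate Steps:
g(z, B) = 2 + z
C = -12 (C = 2 - 14 = -12)
m = -3 (m = (¼)*(-12) = -3)
(v + 141)*((m + 17) + E(-10, 12)) = (-114 + 141)*((-3 + 17) - 10) = 27*(14 - 10) = 27*4 = 108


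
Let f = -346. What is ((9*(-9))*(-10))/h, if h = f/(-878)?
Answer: 355590/173 ≈ 2055.4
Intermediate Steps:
h = 173/439 (h = -346/(-878) = -346*(-1/878) = 173/439 ≈ 0.39408)
((9*(-9))*(-10))/h = ((9*(-9))*(-10))/(173/439) = -81*(-10)*(439/173) = 810*(439/173) = 355590/173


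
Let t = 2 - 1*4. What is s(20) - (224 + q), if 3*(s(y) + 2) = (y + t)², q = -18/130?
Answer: -7661/65 ≈ -117.86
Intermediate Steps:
q = -9/65 (q = -18*1/130 = -9/65 ≈ -0.13846)
t = -2 (t = 2 - 4 = -2)
s(y) = -2 + (-2 + y)²/3 (s(y) = -2 + (y - 2)²/3 = -2 + (-2 + y)²/3)
s(20) - (224 + q) = (-2 + (-2 + 20)²/3) - (224 - 9/65) = (-2 + (⅓)*18²) - 1*14551/65 = (-2 + (⅓)*324) - 14551/65 = (-2 + 108) - 14551/65 = 106 - 14551/65 = -7661/65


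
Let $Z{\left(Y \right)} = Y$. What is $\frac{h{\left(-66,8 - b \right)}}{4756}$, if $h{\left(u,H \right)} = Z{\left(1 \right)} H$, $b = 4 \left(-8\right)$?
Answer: $\frac{10}{1189} \approx 0.0084104$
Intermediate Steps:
$b = -32$
$h{\left(u,H \right)} = H$ ($h{\left(u,H \right)} = 1 H = H$)
$\frac{h{\left(-66,8 - b \right)}}{4756} = \frac{8 - -32}{4756} = \left(8 + 32\right) \frac{1}{4756} = 40 \cdot \frac{1}{4756} = \frac{10}{1189}$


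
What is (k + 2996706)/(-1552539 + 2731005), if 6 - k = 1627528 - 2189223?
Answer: 3558407/1178466 ≈ 3.0195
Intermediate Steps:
k = 561701 (k = 6 - (1627528 - 2189223) = 6 - 1*(-561695) = 6 + 561695 = 561701)
(k + 2996706)/(-1552539 + 2731005) = (561701 + 2996706)/(-1552539 + 2731005) = 3558407/1178466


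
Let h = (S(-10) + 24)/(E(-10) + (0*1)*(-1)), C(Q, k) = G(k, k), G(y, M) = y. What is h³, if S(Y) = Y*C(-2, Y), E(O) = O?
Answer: -238328/125 ≈ -1906.6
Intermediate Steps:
C(Q, k) = k
S(Y) = Y² (S(Y) = Y*Y = Y²)
h = -62/5 (h = ((-10)² + 24)/(-10 + (0*1)*(-1)) = (100 + 24)/(-10 + 0*(-1)) = 124/(-10 + 0) = 124/(-10) = 124*(-⅒) = -62/5 ≈ -12.400)
h³ = (-62/5)³ = -238328/125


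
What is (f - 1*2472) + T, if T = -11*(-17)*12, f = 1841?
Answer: 1613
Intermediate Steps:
T = 2244 (T = 187*12 = 2244)
(f - 1*2472) + T = (1841 - 1*2472) + 2244 = (1841 - 2472) + 2244 = -631 + 2244 = 1613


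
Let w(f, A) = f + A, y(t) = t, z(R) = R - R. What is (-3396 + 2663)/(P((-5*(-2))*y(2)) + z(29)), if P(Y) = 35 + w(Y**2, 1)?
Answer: -733/436 ≈ -1.6812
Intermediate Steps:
z(R) = 0
w(f, A) = A + f
P(Y) = 36 + Y**2 (P(Y) = 35 + (1 + Y**2) = 36 + Y**2)
(-3396 + 2663)/(P((-5*(-2))*y(2)) + z(29)) = (-3396 + 2663)/((36 + (-5*(-2)*2)**2) + 0) = -733/((36 + (10*2)**2) + 0) = -733/((36 + 20**2) + 0) = -733/((36 + 400) + 0) = -733/(436 + 0) = -733/436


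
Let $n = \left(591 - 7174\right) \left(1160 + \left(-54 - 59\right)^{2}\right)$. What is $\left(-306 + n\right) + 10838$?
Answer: $-91684075$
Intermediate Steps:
$n = -91694607$ ($n = - 6583 \left(1160 + \left(-113\right)^{2}\right) = - 6583 \left(1160 + 12769\right) = \left(-6583\right) 13929 = -91694607$)
$\left(-306 + n\right) + 10838 = \left(-306 - 91694607\right) + 10838 = -91694913 + 10838 = -91684075$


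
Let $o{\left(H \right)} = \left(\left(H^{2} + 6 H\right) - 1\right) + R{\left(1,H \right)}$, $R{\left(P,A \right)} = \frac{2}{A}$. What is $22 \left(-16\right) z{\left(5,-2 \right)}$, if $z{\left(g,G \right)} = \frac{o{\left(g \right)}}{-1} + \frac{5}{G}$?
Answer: $\frac{100144}{5} \approx 20029.0$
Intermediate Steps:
$o{\left(H \right)} = -1 + H^{2} + \frac{2}{H} + 6 H$ ($o{\left(H \right)} = \left(\left(H^{2} + 6 H\right) - 1\right) + \frac{2}{H} = \left(-1 + H^{2} + 6 H\right) + \frac{2}{H} = -1 + H^{2} + \frac{2}{H} + 6 H$)
$z{\left(g,G \right)} = 1 - g^{2} - 6 g - \frac{2}{g} + \frac{5}{G}$ ($z{\left(g,G \right)} = \frac{-1 + g^{2} + \frac{2}{g} + 6 g}{-1} + \frac{5}{G} = \left(-1 + g^{2} + \frac{2}{g} + 6 g\right) \left(-1\right) + \frac{5}{G} = \left(1 - g^{2} - 6 g - \frac{2}{g}\right) + \frac{5}{G} = 1 - g^{2} - 6 g - \frac{2}{g} + \frac{5}{G}$)
$22 \left(-16\right) z{\left(5,-2 \right)} = 22 \left(-16\right) \left(1 - 5^{2} - 30 - \frac{2}{5} + \frac{5}{-2}\right) = - 352 \left(1 - 25 - 30 - \frac{2}{5} + 5 \left(- \frac{1}{2}\right)\right) = - 352 \left(1 - 25 - 30 - \frac{2}{5} - \frac{5}{2}\right) = \left(-352\right) \left(- \frac{569}{10}\right) = \frac{100144}{5}$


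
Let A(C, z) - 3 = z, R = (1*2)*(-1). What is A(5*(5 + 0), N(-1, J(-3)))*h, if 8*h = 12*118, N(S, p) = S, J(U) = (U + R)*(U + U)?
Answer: 354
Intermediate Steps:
R = -2 (R = 2*(-1) = -2)
J(U) = 2*U*(-2 + U) (J(U) = (U - 2)*(U + U) = (-2 + U)*(2*U) = 2*U*(-2 + U))
A(C, z) = 3 + z
h = 177 (h = (12*118)/8 = (⅛)*1416 = 177)
A(5*(5 + 0), N(-1, J(-3)))*h = (3 - 1)*177 = 2*177 = 354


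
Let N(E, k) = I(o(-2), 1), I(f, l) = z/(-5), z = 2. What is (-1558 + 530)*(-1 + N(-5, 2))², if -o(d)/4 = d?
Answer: -50372/25 ≈ -2014.9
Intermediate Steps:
o(d) = -4*d
I(f, l) = -⅖ (I(f, l) = 2/(-5) = 2*(-⅕) = -⅖)
N(E, k) = -⅖
(-1558 + 530)*(-1 + N(-5, 2))² = (-1558 + 530)*(-1 - ⅖)² = -1028*(-7/5)² = -1028*49/25 = -50372/25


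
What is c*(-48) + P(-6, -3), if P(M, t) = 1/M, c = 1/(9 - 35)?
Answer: 131/78 ≈ 1.6795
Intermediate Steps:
c = -1/26 (c = 1/(-26) = -1/26 ≈ -0.038462)
c*(-48) + P(-6, -3) = -1/26*(-48) + 1/(-6) = 24/13 - 1/6 = 131/78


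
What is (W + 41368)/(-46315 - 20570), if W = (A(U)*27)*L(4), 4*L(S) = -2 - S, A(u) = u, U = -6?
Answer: -41611/66885 ≈ -0.62213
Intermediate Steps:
L(S) = -½ - S/4 (L(S) = (-2 - S)/4 = -½ - S/4)
W = 243 (W = (-6*27)*(-½ - ¼*4) = -162*(-½ - 1) = -162*(-3/2) = 243)
(W + 41368)/(-46315 - 20570) = (243 + 41368)/(-46315 - 20570) = 41611/(-66885) = 41611*(-1/66885) = -41611/66885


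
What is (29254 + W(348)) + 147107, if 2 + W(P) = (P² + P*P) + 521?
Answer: 419088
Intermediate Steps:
W(P) = 519 + 2*P² (W(P) = -2 + ((P² + P*P) + 521) = -2 + ((P² + P²) + 521) = -2 + (2*P² + 521) = -2 + (521 + 2*P²) = 519 + 2*P²)
(29254 + W(348)) + 147107 = (29254 + (519 + 2*348²)) + 147107 = (29254 + (519 + 2*121104)) + 147107 = (29254 + (519 + 242208)) + 147107 = (29254 + 242727) + 147107 = 271981 + 147107 = 419088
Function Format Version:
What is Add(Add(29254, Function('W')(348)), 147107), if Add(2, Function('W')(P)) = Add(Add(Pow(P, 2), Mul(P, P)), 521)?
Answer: 419088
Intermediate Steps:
Function('W')(P) = Add(519, Mul(2, Pow(P, 2))) (Function('W')(P) = Add(-2, Add(Add(Pow(P, 2), Mul(P, P)), 521)) = Add(-2, Add(Add(Pow(P, 2), Pow(P, 2)), 521)) = Add(-2, Add(Mul(2, Pow(P, 2)), 521)) = Add(-2, Add(521, Mul(2, Pow(P, 2)))) = Add(519, Mul(2, Pow(P, 2))))
Add(Add(29254, Function('W')(348)), 147107) = Add(Add(29254, Add(519, Mul(2, Pow(348, 2)))), 147107) = Add(Add(29254, Add(519, Mul(2, 121104))), 147107) = Add(Add(29254, Add(519, 242208)), 147107) = Add(Add(29254, 242727), 147107) = Add(271981, 147107) = 419088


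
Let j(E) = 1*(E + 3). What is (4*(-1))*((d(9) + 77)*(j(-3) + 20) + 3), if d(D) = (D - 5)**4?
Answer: -26652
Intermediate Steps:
d(D) = (-5 + D)**4
j(E) = 3 + E (j(E) = 1*(3 + E) = 3 + E)
(4*(-1))*((d(9) + 77)*(j(-3) + 20) + 3) = (4*(-1))*(((-5 + 9)**4 + 77)*((3 - 3) + 20) + 3) = -4*((4**4 + 77)*(0 + 20) + 3) = -4*((256 + 77)*20 + 3) = -4*(333*20 + 3) = -4*(6660 + 3) = -4*6663 = -26652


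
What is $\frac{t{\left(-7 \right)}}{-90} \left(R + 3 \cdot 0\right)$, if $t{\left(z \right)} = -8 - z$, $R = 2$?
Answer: $\frac{1}{45} \approx 0.022222$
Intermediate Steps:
$\frac{t{\left(-7 \right)}}{-90} \left(R + 3 \cdot 0\right) = \frac{-8 - -7}{-90} \left(2 + 3 \cdot 0\right) = - \frac{-8 + 7}{90} \left(2 + 0\right) = \left(- \frac{1}{90}\right) \left(-1\right) 2 = \frac{1}{90} \cdot 2 = \frac{1}{45}$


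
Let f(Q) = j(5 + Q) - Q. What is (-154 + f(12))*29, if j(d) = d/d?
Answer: -4785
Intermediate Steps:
j(d) = 1
f(Q) = 1 - Q
(-154 + f(12))*29 = (-154 + (1 - 1*12))*29 = (-154 + (1 - 12))*29 = (-154 - 11)*29 = -165*29 = -4785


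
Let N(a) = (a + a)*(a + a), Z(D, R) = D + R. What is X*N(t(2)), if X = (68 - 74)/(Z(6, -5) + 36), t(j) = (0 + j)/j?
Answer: -24/37 ≈ -0.64865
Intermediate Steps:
t(j) = 1 (t(j) = j/j = 1)
N(a) = 4*a**2 (N(a) = (2*a)*(2*a) = 4*a**2)
X = -6/37 (X = (68 - 74)/((6 - 5) + 36) = -6/(1 + 36) = -6/37 ≈ -0.16216)
X*N(t(2)) = -24*1**2/37 = -24/37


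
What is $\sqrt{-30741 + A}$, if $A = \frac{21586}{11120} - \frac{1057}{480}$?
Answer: $\frac{i \sqrt{8552907385590}}{16680} \approx 175.33 i$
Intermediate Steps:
$A = - \frac{17407}{66720}$ ($A = 21586 \cdot \frac{1}{11120} - \frac{1057}{480} = \frac{10793}{5560} - \frac{1057}{480} = - \frac{17407}{66720} \approx -0.2609$)
$\sqrt{-30741 + A} = \sqrt{-30741 - \frac{17407}{66720}} = \sqrt{- \frac{2051056927}{66720}} = \frac{i \sqrt{8552907385590}}{16680}$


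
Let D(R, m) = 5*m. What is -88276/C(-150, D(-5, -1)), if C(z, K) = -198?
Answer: 44138/99 ≈ 445.84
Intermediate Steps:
-88276/C(-150, D(-5, -1)) = -88276/(-198) = -88276*(-1/198) = 44138/99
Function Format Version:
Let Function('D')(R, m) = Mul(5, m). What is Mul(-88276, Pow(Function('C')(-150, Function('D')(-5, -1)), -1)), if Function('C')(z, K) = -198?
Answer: Rational(44138, 99) ≈ 445.84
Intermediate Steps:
Mul(-88276, Pow(Function('C')(-150, Function('D')(-5, -1)), -1)) = Mul(-88276, Pow(-198, -1)) = Mul(-88276, Rational(-1, 198)) = Rational(44138, 99)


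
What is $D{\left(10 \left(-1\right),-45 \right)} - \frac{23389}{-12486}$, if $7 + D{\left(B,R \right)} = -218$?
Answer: $- \frac{2785961}{12486} \approx -223.13$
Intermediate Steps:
$D{\left(B,R \right)} = -225$ ($D{\left(B,R \right)} = -7 - 218 = -225$)
$D{\left(10 \left(-1\right),-45 \right)} - \frac{23389}{-12486} = -225 - \frac{23389}{-12486} = -225 - 23389 \left(- \frac{1}{12486}\right) = -225 - - \frac{23389}{12486} = -225 + \frac{23389}{12486} = - \frac{2785961}{12486}$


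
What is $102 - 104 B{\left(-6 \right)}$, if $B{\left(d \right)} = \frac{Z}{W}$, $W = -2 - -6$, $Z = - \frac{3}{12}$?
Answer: $\frac{217}{2} \approx 108.5$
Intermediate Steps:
$Z = - \frac{1}{4}$ ($Z = \left(-3\right) \frac{1}{12} = - \frac{1}{4} \approx -0.25$)
$W = 4$ ($W = -2 + 6 = 4$)
$B{\left(d \right)} = - \frac{1}{16}$ ($B{\left(d \right)} = - \frac{1}{4 \cdot 4} = \left(- \frac{1}{4}\right) \frac{1}{4} = - \frac{1}{16}$)
$102 - 104 B{\left(-6 \right)} = 102 - - \frac{13}{2} = 102 + \frac{13}{2} = \frac{217}{2}$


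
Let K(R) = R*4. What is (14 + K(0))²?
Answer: 196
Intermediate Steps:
K(R) = 4*R
(14 + K(0))² = (14 + 4*0)² = (14 + 0)² = 14² = 196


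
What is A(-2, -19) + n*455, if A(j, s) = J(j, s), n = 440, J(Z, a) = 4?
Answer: 200204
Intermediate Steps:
A(j, s) = 4
A(-2, -19) + n*455 = 4 + 440*455 = 4 + 200200 = 200204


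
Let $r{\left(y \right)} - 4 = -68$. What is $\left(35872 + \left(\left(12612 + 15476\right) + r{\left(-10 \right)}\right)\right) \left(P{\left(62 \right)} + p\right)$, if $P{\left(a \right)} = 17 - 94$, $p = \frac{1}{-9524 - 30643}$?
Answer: $- \frac{197621382560}{40167} \approx -4.92 \cdot 10^{6}$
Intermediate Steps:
$r{\left(y \right)} = -64$ ($r{\left(y \right)} = 4 - 68 = -64$)
$p = - \frac{1}{40167}$ ($p = \frac{1}{-9524 - 30643} = \frac{1}{-40167} = - \frac{1}{40167} \approx -2.4896 \cdot 10^{-5}$)
$P{\left(a \right)} = -77$
$\left(35872 + \left(\left(12612 + 15476\right) + r{\left(-10 \right)}\right)\right) \left(P{\left(62 \right)} + p\right) = \left(35872 + \left(\left(12612 + 15476\right) - 64\right)\right) \left(-77 - \frac{1}{40167}\right) = \left(35872 + \left(28088 - 64\right)\right) \left(- \frac{3092860}{40167}\right) = \left(35872 + 28024\right) \left(- \frac{3092860}{40167}\right) = 63896 \left(- \frac{3092860}{40167}\right) = - \frac{197621382560}{40167}$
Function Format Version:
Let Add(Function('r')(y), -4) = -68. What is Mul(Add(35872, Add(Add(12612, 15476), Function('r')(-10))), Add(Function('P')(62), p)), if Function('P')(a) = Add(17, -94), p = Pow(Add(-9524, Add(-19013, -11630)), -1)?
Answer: Rational(-197621382560, 40167) ≈ -4.9200e+6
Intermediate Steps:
Function('r')(y) = -64 (Function('r')(y) = Add(4, -68) = -64)
p = Rational(-1, 40167) (p = Pow(Add(-9524, -30643), -1) = Pow(-40167, -1) = Rational(-1, 40167) ≈ -2.4896e-5)
Function('P')(a) = -77
Mul(Add(35872, Add(Add(12612, 15476), Function('r')(-10))), Add(Function('P')(62), p)) = Mul(Add(35872, Add(Add(12612, 15476), -64)), Add(-77, Rational(-1, 40167))) = Mul(Add(35872, Add(28088, -64)), Rational(-3092860, 40167)) = Mul(Add(35872, 28024), Rational(-3092860, 40167)) = Mul(63896, Rational(-3092860, 40167)) = Rational(-197621382560, 40167)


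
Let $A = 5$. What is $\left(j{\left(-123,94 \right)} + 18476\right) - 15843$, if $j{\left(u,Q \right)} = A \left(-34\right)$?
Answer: $2463$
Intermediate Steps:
$j{\left(u,Q \right)} = -170$ ($j{\left(u,Q \right)} = 5 \left(-34\right) = -170$)
$\left(j{\left(-123,94 \right)} + 18476\right) - 15843 = \left(-170 + 18476\right) - 15843 = 18306 - 15843 = 2463$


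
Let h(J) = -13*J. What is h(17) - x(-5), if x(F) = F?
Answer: -216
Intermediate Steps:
h(17) - x(-5) = -13*17 - 1*(-5) = -221 + 5 = -216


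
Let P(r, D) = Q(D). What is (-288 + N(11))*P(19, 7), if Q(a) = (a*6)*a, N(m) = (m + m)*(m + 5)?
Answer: 18816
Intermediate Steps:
N(m) = 2*m*(5 + m) (N(m) = (2*m)*(5 + m) = 2*m*(5 + m))
Q(a) = 6*a² (Q(a) = (6*a)*a = 6*a²)
P(r, D) = 6*D²
(-288 + N(11))*P(19, 7) = (-288 + 2*11*(5 + 11))*(6*7²) = (-288 + 2*11*16)*(6*49) = (-288 + 352)*294 = 64*294 = 18816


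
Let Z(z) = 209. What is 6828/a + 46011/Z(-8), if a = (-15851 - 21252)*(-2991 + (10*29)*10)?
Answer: 1283898555/5831917 ≈ 220.15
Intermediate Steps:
a = 3376373 (a = -37103*(-2991 + 290*10) = -37103*(-2991 + 2900) = -37103*(-91) = 3376373)
6828/a + 46011/Z(-8) = 6828/3376373 + 46011/209 = 1283898555/5831917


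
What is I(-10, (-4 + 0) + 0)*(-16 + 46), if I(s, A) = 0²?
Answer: 0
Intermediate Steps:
I(s, A) = 0
I(-10, (-4 + 0) + 0)*(-16 + 46) = 0*(-16 + 46) = 0*30 = 0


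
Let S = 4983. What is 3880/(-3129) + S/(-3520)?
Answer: -2659037/1001280 ≈ -2.6556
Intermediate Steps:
3880/(-3129) + S/(-3520) = 3880/(-3129) + 4983/(-3520) = 3880*(-1/3129) + 4983*(-1/3520) = -3880/3129 - 453/320 = -2659037/1001280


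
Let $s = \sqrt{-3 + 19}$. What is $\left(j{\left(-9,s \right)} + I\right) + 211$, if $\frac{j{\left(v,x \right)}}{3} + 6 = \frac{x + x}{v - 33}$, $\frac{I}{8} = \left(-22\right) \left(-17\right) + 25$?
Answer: $\frac{23691}{7} \approx 3384.4$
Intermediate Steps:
$I = 3192$ ($I = 8 \left(\left(-22\right) \left(-17\right) + 25\right) = 8 \left(374 + 25\right) = 8 \cdot 399 = 3192$)
$s = 4$ ($s = \sqrt{16} = 4$)
$j{\left(v,x \right)} = -18 + \frac{6 x}{-33 + v}$ ($j{\left(v,x \right)} = -18 + 3 \frac{x + x}{v - 33} = -18 + 3 \frac{2 x}{-33 + v} = -18 + \frac{6 x}{-33 + v}$)
$\left(j{\left(-9,s \right)} + I\right) + 211 = \left(\frac{6 \left(99 + 4 - -27\right)}{-33 - 9} + 3192\right) + 211 = \left(\frac{6 \left(99 + 4 + 27\right)}{-42} + 3192\right) + 211 = \left(6 \left(- \frac{1}{42}\right) 130 + 3192\right) + 211 = \left(- \frac{130}{7} + 3192\right) + 211 = \frac{22214}{7} + 211 = \frac{23691}{7}$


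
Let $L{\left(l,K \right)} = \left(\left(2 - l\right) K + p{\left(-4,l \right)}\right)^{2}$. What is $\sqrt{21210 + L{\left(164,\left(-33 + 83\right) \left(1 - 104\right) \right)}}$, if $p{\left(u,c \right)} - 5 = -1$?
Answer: $\sqrt{696063185626} \approx 8.343 \cdot 10^{5}$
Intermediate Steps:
$p{\left(u,c \right)} = 4$ ($p{\left(u,c \right)} = 5 - 1 = 4$)
$L{\left(l,K \right)} = \left(4 + K \left(2 - l\right)\right)^{2}$ ($L{\left(l,K \right)} = \left(\left(2 - l\right) K + 4\right)^{2} = \left(K \left(2 - l\right) + 4\right)^{2} = \left(4 + K \left(2 - l\right)\right)^{2}$)
$\sqrt{21210 + L{\left(164,\left(-33 + 83\right) \left(1 - 104\right) \right)}} = \sqrt{21210 + \left(4 + 2 \left(-33 + 83\right) \left(1 - 104\right) - \left(-33 + 83\right) \left(1 - 104\right) 164\right)^{2}} = \sqrt{21210 + \left(4 + 2 \cdot 50 \left(-103\right) - 50 \left(-103\right) 164\right)^{2}} = \sqrt{21210 + \left(4 + 2 \left(-5150\right) - \left(-5150\right) 164\right)^{2}} = \sqrt{21210 + \left(4 - 10300 + 844600\right)^{2}} = \sqrt{21210 + 834304^{2}} = \sqrt{21210 + 696063164416} = \sqrt{696063185626}$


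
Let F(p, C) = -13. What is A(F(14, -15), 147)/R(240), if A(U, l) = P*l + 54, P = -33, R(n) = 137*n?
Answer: -1599/10960 ≈ -0.14589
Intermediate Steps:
A(U, l) = 54 - 33*l (A(U, l) = -33*l + 54 = 54 - 33*l)
A(F(14, -15), 147)/R(240) = (54 - 33*147)/((137*240)) = (54 - 4851)/32880 = -4797*1/32880 = -1599/10960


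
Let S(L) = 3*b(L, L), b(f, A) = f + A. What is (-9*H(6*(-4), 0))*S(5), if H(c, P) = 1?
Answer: -270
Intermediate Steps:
b(f, A) = A + f
S(L) = 6*L (S(L) = 3*(L + L) = 3*(2*L) = 6*L)
(-9*H(6*(-4), 0))*S(5) = (-9*1)*(6*5) = -9*30 = -270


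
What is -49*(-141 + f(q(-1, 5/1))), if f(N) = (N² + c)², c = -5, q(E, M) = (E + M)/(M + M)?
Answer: 3600716/625 ≈ 5761.1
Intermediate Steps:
q(E, M) = (E + M)/(2*M) (q(E, M) = (E + M)/((2*M)) = (E + M)*(1/(2*M)) = (E + M)/(2*M))
f(N) = (-5 + N²)² (f(N) = (N² - 5)² = (-5 + N²)²)
-49*(-141 + f(q(-1, 5/1))) = -49*(-141 + (-5 + ((-1 + 5/1)/(2*((5/1))))²)²) = -49*(-141 + (-5 + ((-1 + 1*5)/(2*((1*5))))²)²) = -49*(-141 + (-5 + ((½)*(-1 + 5)/5)²)²) = -49*(-141 + (-5 + ((½)*(⅕)*4)²)²) = -49*(-141 + (-5 + (⅖)²)²) = -49*(-141 + (-5 + 4/25)²) = -49*(-141 + (-121/25)²) = -49*(-141 + 14641/625) = -49*(-73484/625) = 3600716/625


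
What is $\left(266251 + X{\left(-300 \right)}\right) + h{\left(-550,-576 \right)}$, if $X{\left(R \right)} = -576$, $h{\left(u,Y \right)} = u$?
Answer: $265125$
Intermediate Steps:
$\left(266251 + X{\left(-300 \right)}\right) + h{\left(-550,-576 \right)} = \left(266251 - 576\right) - 550 = 265675 - 550 = 265125$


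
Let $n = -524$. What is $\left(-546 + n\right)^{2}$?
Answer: $1144900$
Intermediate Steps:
$\left(-546 + n\right)^{2} = \left(-546 - 524\right)^{2} = \left(-1070\right)^{2} = 1144900$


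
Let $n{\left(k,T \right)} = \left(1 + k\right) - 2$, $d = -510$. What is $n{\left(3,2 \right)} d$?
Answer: $-1020$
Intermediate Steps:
$n{\left(k,T \right)} = -1 + k$
$n{\left(3,2 \right)} d = \left(-1 + 3\right) \left(-510\right) = 2 \left(-510\right) = -1020$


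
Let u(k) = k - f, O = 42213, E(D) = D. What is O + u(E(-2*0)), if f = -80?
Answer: 42293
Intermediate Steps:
u(k) = 80 + k (u(k) = k - 1*(-80) = k + 80 = 80 + k)
O + u(E(-2*0)) = 42213 + (80 - 2*0) = 42213 + (80 + 0) = 42213 + 80 = 42293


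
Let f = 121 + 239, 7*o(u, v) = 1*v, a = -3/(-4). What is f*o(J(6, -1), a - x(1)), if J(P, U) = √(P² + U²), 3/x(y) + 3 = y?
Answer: 810/7 ≈ 115.71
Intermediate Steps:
x(y) = 3/(-3 + y)
a = ¾ (a = -3*(-¼) = ¾ ≈ 0.75000)
o(u, v) = v/7 (o(u, v) = (1*v)/7 = v/7)
f = 360
f*o(J(6, -1), a - x(1)) = 360*((¾ - 3/(-3 + 1))/7) = 360*((¾ - 3/(-2))/7) = 360*((¾ - 3*(-1)/2)/7) = 360*((¾ - 1*(-3/2))/7) = 360*((¾ + 3/2)/7) = 360*((⅐)*(9/4)) = 360*(9/28) = 810/7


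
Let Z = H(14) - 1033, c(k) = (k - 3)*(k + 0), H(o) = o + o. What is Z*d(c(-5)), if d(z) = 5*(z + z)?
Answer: -402000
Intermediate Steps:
H(o) = 2*o
c(k) = k*(-3 + k) (c(k) = (-3 + k)*k = k*(-3 + k))
d(z) = 10*z (d(z) = 5*(2*z) = 10*z)
Z = -1005 (Z = 2*14 - 1033 = 28 - 1033 = -1005)
Z*d(c(-5)) = -10050*(-5*(-3 - 5)) = -10050*(-5*(-8)) = -10050*40 = -1005*400 = -402000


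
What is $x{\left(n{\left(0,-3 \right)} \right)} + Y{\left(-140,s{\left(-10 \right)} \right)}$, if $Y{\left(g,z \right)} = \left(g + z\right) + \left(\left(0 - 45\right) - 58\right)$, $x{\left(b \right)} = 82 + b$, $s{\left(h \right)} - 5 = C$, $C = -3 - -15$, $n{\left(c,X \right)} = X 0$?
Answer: $-144$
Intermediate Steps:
$n{\left(c,X \right)} = 0$
$C = 12$ ($C = -3 + 15 = 12$)
$s{\left(h \right)} = 17$ ($s{\left(h \right)} = 5 + 12 = 17$)
$Y{\left(g,z \right)} = -103 + g + z$ ($Y{\left(g,z \right)} = \left(g + z\right) - 103 = -103 + g + z$)
$x{\left(n{\left(0,-3 \right)} \right)} + Y{\left(-140,s{\left(-10 \right)} \right)} = \left(82 + 0\right) - 226 = 82 - 226 = -144$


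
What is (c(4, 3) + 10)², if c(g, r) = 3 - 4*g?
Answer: 9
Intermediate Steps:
(c(4, 3) + 10)² = ((3 - 4*4) + 10)² = ((3 - 16) + 10)² = (-13 + 10)² = (-3)² = 9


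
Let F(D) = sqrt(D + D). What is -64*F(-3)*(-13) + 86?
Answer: 86 + 832*I*sqrt(6) ≈ 86.0 + 2038.0*I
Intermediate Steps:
F(D) = sqrt(2)*sqrt(D) (F(D) = sqrt(2*D) = sqrt(2)*sqrt(D))
-64*F(-3)*(-13) + 86 = -64*sqrt(2)*sqrt(-3)*(-13) + 86 = -64*sqrt(2)*(I*sqrt(3))*(-13) + 86 = -64*I*sqrt(6)*(-13) + 86 = -(-832)*I*sqrt(6) + 86 = 832*I*sqrt(6) + 86 = 86 + 832*I*sqrt(6)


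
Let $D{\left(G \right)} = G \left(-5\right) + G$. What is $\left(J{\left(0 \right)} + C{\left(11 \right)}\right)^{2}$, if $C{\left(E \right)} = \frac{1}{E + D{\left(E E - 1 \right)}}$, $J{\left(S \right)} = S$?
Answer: $\frac{1}{219961} \approx 4.5463 \cdot 10^{-6}$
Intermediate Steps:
$D{\left(G \right)} = - 4 G$ ($D{\left(G \right)} = - 5 G + G = - 4 G$)
$C{\left(E \right)} = \frac{1}{4 + E - 4 E^{2}}$ ($C{\left(E \right)} = \frac{1}{E - 4 \left(E E - 1\right)} = \frac{1}{E - 4 \left(E^{2} - 1\right)} = \frac{1}{E - 4 \left(-1 + E^{2}\right)} = \frac{1}{E - \left(-4 + 4 E^{2}\right)} = \frac{1}{4 + E - 4 E^{2}}$)
$\left(J{\left(0 \right)} + C{\left(11 \right)}\right)^{2} = \left(0 + \frac{1}{4 + 11 - 4 \cdot 11^{2}}\right)^{2} = \left(0 + \frac{1}{4 + 11 - 484}\right)^{2} = \left(0 + \frac{1}{-469}\right)^{2} = \left(0 - \frac{1}{469}\right)^{2} = \left(- \frac{1}{469}\right)^{2} = \frac{1}{219961}$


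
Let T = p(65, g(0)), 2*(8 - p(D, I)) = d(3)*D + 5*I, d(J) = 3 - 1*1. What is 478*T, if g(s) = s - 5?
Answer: -21271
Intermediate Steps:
d(J) = 2 (d(J) = 3 - 1 = 2)
g(s) = -5 + s
p(D, I) = 8 - D - 5*I/2 (p(D, I) = 8 - (2*D + 5*I)/2 = 8 + (-D - 5*I/2) = 8 - D - 5*I/2)
T = -89/2 (T = 8 - 1*65 - 5*(-5 + 0)/2 = 8 - 65 - 5/2*(-5) = 8 - 65 + 25/2 = -89/2 ≈ -44.500)
478*T = 478*(-89/2) = -21271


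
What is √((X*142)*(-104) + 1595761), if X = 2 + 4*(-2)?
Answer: √1684369 ≈ 1297.8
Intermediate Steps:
X = -6 (X = 2 - 8 = -6)
√((X*142)*(-104) + 1595761) = √(-6*142*(-104) + 1595761) = √(-852*(-104) + 1595761) = √(88608 + 1595761) = √1684369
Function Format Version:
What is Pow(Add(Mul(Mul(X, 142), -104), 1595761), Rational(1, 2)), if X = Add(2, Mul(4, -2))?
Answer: Pow(1684369, Rational(1, 2)) ≈ 1297.8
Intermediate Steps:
X = -6 (X = Add(2, -8) = -6)
Pow(Add(Mul(Mul(X, 142), -104), 1595761), Rational(1, 2)) = Pow(Add(Mul(Mul(-6, 142), -104), 1595761), Rational(1, 2)) = Pow(Add(Mul(-852, -104), 1595761), Rational(1, 2)) = Pow(Add(88608, 1595761), Rational(1, 2)) = Pow(1684369, Rational(1, 2))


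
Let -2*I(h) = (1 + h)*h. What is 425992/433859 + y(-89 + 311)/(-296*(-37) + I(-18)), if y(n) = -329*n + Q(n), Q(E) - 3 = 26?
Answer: -27075324123/4685243341 ≈ -5.7789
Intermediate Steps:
Q(E) = 29 (Q(E) = 3 + 26 = 29)
I(h) = -h*(1 + h)/2 (I(h) = -(1 + h)*h/2 = -h*(1 + h)/2)
y(n) = 29 - 329*n (y(n) = -329*n + 29 = 29 - 329*n)
425992/433859 + y(-89 + 311)/(-296*(-37) + I(-18)) = 425992/433859 + (29 - 329*(-89 + 311))/(-296*(-37) - 1/2*(-18)*(1 - 18)) = 425992*(1/433859) + (29 - 329*222)/(10952 - 1/2*(-18)*(-17)) = 425992/433859 + (29 - 73038)/(10952 - 153) = 425992/433859 - 73009/10799 = -27075324123/4685243341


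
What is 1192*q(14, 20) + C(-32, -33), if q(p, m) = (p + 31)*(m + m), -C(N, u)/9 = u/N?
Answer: 68658903/32 ≈ 2.1456e+6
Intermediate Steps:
C(N, u) = -9*u/N
q(p, m) = 2*m*(31 + p) (q(p, m) = (31 + p)*(2*m) = 2*m*(31 + p))
1192*q(14, 20) + C(-32, -33) = 1192*(2*20*(31 + 14)) - 9*(-33)/(-32) = 1192*(2*20*45) - 9*(-33)*(-1/32) = 1192*1800 - 297/32 = 2145600 - 297/32 = 68658903/32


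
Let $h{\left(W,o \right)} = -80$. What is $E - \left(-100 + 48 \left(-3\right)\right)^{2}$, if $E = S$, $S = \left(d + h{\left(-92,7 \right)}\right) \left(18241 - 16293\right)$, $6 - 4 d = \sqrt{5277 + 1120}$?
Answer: $-212454 - 487 \sqrt{6397} \approx -2.5141 \cdot 10^{5}$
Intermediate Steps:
$d = \frac{3}{2} - \frac{\sqrt{6397}}{4}$ ($d = \frac{3}{2} - \frac{\sqrt{5277 + 1120}}{4} = \frac{3}{2} - \frac{\sqrt{6397}}{4} \approx -18.495$)
$S = -152918 - 487 \sqrt{6397}$ ($S = \left(\left(\frac{3}{2} - \frac{\sqrt{6397}}{4}\right) - 80\right) \left(18241 - 16293\right) = \left(- \frac{157}{2} - \frac{\sqrt{6397}}{4}\right) 1948 = -152918 - 487 \sqrt{6397} \approx -1.9187 \cdot 10^{5}$)
$E = -152918 - 487 \sqrt{6397} \approx -1.9187 \cdot 10^{5}$
$E - \left(-100 + 48 \left(-3\right)\right)^{2} = \left(-152918 - 487 \sqrt{6397}\right) - \left(-100 + 48 \left(-3\right)\right)^{2} = \left(-152918 - 487 \sqrt{6397}\right) - \left(-100 - 144\right)^{2} = \left(-152918 - 487 \sqrt{6397}\right) - \left(-244\right)^{2} = \left(-152918 - 487 \sqrt{6397}\right) - 59536 = -212454 - 487 \sqrt{6397}$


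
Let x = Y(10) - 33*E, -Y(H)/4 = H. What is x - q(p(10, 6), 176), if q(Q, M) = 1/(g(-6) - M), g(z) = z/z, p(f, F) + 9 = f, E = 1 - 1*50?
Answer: 275976/175 ≈ 1577.0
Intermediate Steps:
Y(H) = -4*H
E = -49 (E = 1 - 50 = -49)
p(f, F) = -9 + f
x = 1577 (x = -4*10 - 33*(-49) = -40 + 1617 = 1577)
g(z) = 1
q(Q, M) = 1/(1 - M)
x - q(p(10, 6), 176) = 1577 - (-1)/(-1 + 176) = 1577 - (-1)/175 = 1577 - 1*(-1/175) = 1577 + 1/175 = 275976/175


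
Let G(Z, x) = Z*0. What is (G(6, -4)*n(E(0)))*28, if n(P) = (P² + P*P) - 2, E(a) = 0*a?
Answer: 0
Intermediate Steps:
E(a) = 0
G(Z, x) = 0
n(P) = -2 + 2*P² (n(P) = (P² + P²) - 2 = 2*P² - 2 = -2 + 2*P²)
(G(6, -4)*n(E(0)))*28 = (0*(-2 + 2*0²))*28 = (0*(-2 + 2*0))*28 = (0*(-2 + 0))*28 = (0*(-2))*28 = 0*28 = 0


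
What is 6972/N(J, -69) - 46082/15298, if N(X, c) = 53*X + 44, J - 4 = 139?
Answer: -5824415/2776587 ≈ -2.0977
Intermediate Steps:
J = 143 (J = 4 + 139 = 143)
N(X, c) = 44 + 53*X
6972/N(J, -69) - 46082/15298 = 6972/(44 + 53*143) - 46082/15298 = 6972/(44 + 7579) - 46082*1/15298 = 6972/7623 - 23041/7649 = 6972*(1/7623) - 23041/7649 = 332/363 - 23041/7649 = -5824415/2776587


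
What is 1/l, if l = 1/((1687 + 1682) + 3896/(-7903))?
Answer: 26621311/7903 ≈ 3368.5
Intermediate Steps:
l = 7903/26621311 (l = 1/(3369 + 3896*(-1/7903)) = 1/(3369 - 3896/7903) = 1/(26621311/7903) = 7903/26621311 ≈ 0.00029687)
1/l = 1/(7903/26621311) = 26621311/7903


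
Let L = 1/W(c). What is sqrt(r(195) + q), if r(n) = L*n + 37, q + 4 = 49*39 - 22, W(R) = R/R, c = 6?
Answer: sqrt(2117) ≈ 46.011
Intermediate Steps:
W(R) = 1
L = 1 (L = 1/1 = 1)
q = 1885 (q = -4 + (49*39 - 22) = -4 + (1911 - 22) = -4 + 1889 = 1885)
r(n) = 37 + n (r(n) = 1*n + 37 = n + 37 = 37 + n)
sqrt(r(195) + q) = sqrt((37 + 195) + 1885) = sqrt(232 + 1885) = sqrt(2117)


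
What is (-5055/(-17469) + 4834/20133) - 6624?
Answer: -9586407209/1447339 ≈ -6623.5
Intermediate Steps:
(-5055/(-17469) + 4834/20133) - 6624 = (-5055*(-1/17469) + 4834*(1/20133)) - 6624 = (1685/5823 + 4834/20133) - 6624 = 766327/1447339 - 6624 = -9586407209/1447339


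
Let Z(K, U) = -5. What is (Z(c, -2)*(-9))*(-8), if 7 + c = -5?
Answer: -360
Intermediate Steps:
c = -12 (c = -7 - 5 = -12)
(Z(c, -2)*(-9))*(-8) = -5*(-9)*(-8) = 45*(-8) = -360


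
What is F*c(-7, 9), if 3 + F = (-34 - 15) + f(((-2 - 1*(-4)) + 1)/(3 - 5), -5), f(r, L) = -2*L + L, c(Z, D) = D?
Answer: -423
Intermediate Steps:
f(r, L) = -L
F = -47 (F = -3 + ((-34 - 15) - 1*(-5)) = -3 + (-49 + 5) = -3 - 44 = -47)
F*c(-7, 9) = -47*9 = -423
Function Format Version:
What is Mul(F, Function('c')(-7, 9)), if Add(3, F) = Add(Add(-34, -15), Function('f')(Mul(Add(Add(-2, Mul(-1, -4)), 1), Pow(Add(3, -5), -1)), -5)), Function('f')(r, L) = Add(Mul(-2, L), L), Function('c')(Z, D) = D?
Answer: -423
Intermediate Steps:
Function('f')(r, L) = Mul(-1, L)
F = -47 (F = Add(-3, Add(Add(-34, -15), Mul(-1, -5))) = Add(-3, Add(-49, 5)) = Add(-3, -44) = -47)
Mul(F, Function('c')(-7, 9)) = Mul(-47, 9) = -423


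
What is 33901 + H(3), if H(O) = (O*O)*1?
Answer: 33910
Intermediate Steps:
H(O) = O² (H(O) = O²*1 = O²)
33901 + H(3) = 33901 + 3² = 33901 + 9 = 33910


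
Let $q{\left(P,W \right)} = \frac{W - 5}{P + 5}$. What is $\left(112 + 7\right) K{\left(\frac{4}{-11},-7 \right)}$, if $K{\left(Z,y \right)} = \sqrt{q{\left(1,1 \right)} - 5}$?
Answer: $\frac{119 i \sqrt{51}}{3} \approx 283.28 i$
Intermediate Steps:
$q{\left(P,W \right)} = \frac{-5 + W}{5 + P}$
$K{\left(Z,y \right)} = \frac{i \sqrt{51}}{3}$ ($K{\left(Z,y \right)} = \sqrt{\frac{-5 + 1}{5 + 1} - 5} = \sqrt{\frac{1}{6} \left(-4\right) - 5} = \sqrt{- \frac{2}{3} - 5} = \sqrt{- \frac{17}{3}} = \frac{i \sqrt{51}}{3}$)
$\left(112 + 7\right) K{\left(\frac{4}{-11},-7 \right)} = \left(112 + 7\right) \frac{i \sqrt{51}}{3} = 119 \frac{i \sqrt{51}}{3} = \frac{119 i \sqrt{51}}{3}$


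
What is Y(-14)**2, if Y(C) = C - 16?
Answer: 900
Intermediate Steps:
Y(C) = -16 + C
Y(-14)**2 = (-16 - 14)**2 = (-30)**2 = 900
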